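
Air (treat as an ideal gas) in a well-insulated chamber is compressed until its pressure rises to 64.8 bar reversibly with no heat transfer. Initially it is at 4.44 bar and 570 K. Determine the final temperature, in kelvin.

Adiabatic: T₂/T₁ = (P₂/P₁)^((γ−1)/γ).
For a diatomic ideal gas γ = 7/5, so (γ−1)/γ = 2/7.
T₂ = 570 × (64.8/4.44)^(2/7) = 1226 K.

T₂ ≈ 1230 K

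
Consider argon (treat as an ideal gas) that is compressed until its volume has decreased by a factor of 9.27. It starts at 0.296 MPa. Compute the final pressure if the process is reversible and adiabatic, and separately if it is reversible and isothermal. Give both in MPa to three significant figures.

For a monatomic ideal gas γ = 5/3.
Isothermal: P₂ = P₁(V₁/V₂) = 0.296×9.27 = 2.744 MPa.
Adiabatic: P₂ = P₁(V₁/V₂)^γ = 0.296×9.27^(5/3) = 12.11 MPa.

adiabatic: 12.1 MPa; isothermal: 2.74 MPa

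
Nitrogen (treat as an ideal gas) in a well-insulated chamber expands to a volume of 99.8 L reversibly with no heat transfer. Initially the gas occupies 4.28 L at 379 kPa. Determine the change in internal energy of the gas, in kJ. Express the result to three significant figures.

ΔU ≈ -2.90 kJ

γ = 7/5 for a diatomic ideal gas.
P₂ = P₁(V₁/V₂)^γ = 379×(4.28/99.8)^(7/5) = 4.612 kPa.
For a reversible adiabat, W_by_gas = (P₁V₁ − P₂V₂)/(γ−1).
W_by = (379000×0.00428 − 4612×0.0998) / (2/5) = 2905 J.
Q = 0 ⇒ ΔU = −W_by = -2905 J.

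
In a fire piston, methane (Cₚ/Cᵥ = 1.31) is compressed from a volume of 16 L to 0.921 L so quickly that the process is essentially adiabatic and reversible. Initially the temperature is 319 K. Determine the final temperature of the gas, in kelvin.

Adiabatic: T₁V₁^(γ−1) = T₂V₂^(γ−1) ⇒ T₂ = T₁ (V₁/V₂)^(γ−1).
T₂ = 319 × (16/0.921)^(0.31) = 772.9 K.

T₂ ≈ 773 K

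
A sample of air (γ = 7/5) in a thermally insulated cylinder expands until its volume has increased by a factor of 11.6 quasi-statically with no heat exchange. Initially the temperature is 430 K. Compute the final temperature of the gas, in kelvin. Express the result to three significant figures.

T₂ ≈ 161 K

Adiabatic: T₁V₁^(γ−1) = T₂V₂^(γ−1) ⇒ T₂ = T₁ (V₁/V₂)^(γ−1).
T₂ = 430 × (1/11.6)^(2/5) = 161.3 K.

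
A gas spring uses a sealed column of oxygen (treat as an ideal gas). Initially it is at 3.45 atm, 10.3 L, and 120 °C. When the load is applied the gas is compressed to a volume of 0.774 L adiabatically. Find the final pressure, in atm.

P₂ ≈ 129 atm

Adiabatic: P₁V₁^γ = P₂V₂^γ ⇒ P₂ = P₁ (V₁/V₂)^γ.
γ = 7/5 for a diatomic ideal gas.
P₂ = 3.45 × (10.3/0.774)^(7/5) = 129.3 atm.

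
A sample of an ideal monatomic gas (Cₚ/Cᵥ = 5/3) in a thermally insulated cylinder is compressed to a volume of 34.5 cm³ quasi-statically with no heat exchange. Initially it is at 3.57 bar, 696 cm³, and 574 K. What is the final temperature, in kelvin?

T₂ ≈ 4250 K

For a reversible adiabat TV^(γ−1) is constant, so T₂ = T₁ (V₁/V₂)^(γ−1).
T₂ = 574 × (696/34.5)^(2/3) = 4254 K.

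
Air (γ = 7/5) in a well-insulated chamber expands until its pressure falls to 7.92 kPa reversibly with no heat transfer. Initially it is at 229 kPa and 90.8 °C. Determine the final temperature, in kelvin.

Along an adiabat T P^((1−γ)/γ) is constant, so T₂ = T₁ (P₂/P₁)^((γ−1)/γ).
T₁ = 90.8 °C = 363.9 K.
T₂ = 363.9 × (7.92/229)^(2/7) = 139.2 K.

T₂ ≈ 139 K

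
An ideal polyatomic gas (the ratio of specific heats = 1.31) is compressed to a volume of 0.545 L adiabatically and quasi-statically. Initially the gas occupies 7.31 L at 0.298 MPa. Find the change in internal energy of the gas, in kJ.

ΔU ≈ 8.69 kJ

P₂ = P₁(V₁/V₂)^γ = 0.298×(7.31/0.545)^(1.31) = 8.939 MPa.
For a reversible adiabat, W_by_gas = (P₁V₁ − P₂V₂)/(γ−1).
W_by = (298000×0.00731 − 8.939×10^6×0.000545) / (0.31) = -8688 J.
Q = 0 ⇒ ΔU = −W_by = 8688 J.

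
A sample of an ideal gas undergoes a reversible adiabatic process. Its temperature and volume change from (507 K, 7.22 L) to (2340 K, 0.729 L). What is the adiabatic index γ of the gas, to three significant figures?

TV^(γ−1) = const ⇒ γ − 1 = ln(T₂/T₁) / ln(V₁/V₂).
γ = 1 + ln(2340/507) / ln(7.22/0.729) = 1.667.

γ ≈ 1.67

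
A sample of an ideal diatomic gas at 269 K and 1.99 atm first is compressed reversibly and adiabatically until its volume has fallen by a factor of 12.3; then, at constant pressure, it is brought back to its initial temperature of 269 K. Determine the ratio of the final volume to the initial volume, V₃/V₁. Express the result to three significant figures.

For a diatomic ideal gas γ = 7/5.
Adiabatic step: V₂/V₁ = 0.0813; T₂ = T₁·12.3^(2/5) = 734 K.
Isobaric step: V₃/V₂ = T₃/T₂ = 269/734.
V₃/V₁ = (V₂/V₁)(V₃/V₂) = 0.0813 × (269/734) = 0.02979.

V₃/V₁ ≈ 0.0298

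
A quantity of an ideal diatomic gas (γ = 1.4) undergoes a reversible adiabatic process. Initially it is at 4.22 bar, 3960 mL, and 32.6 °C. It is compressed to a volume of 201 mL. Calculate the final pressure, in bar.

Adiabatic: P₁V₁^γ = P₂V₂^γ ⇒ P₂ = P₁ (V₁/V₂)^γ.
P₂ = 4.22 × (3960/201)^(1.4) = 273.9 bar.

P₂ ≈ 274 bar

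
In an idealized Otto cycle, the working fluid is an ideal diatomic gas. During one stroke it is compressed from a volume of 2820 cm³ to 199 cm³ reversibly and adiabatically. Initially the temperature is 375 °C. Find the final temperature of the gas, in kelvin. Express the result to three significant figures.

T₂ ≈ 1870 K

Adiabatic: T₁V₁^(γ−1) = T₂V₂^(γ−1) ⇒ T₂ = T₁ (V₁/V₂)^(γ−1).
For a diatomic ideal gas γ = 7/5, so γ−1 = 2/5.
T₁ = 375 °C = 648.1 K.
T₂ = 648.1 × (2820/199)^(2/5) = 1872 K.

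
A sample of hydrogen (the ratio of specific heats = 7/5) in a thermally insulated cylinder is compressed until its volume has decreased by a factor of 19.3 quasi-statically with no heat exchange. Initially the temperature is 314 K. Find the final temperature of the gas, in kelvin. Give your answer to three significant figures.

For a reversible adiabat TV^(γ−1) is constant, so T₂ = T₁ (V₁/V₂)^(γ−1).
T₂ = 314 × 19.3^(2/5) = 1026 K.

T₂ ≈ 1030 K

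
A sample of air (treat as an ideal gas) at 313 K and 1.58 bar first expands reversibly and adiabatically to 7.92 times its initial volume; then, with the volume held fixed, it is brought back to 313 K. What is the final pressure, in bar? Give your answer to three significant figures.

For a diatomic ideal gas γ = 7/5.
Adiabatic step (PV^γ = const): P₂ = 1.58×(1/7.92)^(7/5) = 0.08719 bar; T₂ = 313×(1/7.92)^(2/5) = 136.8 K.
Isochoric: P₃ = P₂(T₃/T₂) = 0.08719 × (313/136.8) = 0.1995 bar.

P₃ ≈ 0.199 bar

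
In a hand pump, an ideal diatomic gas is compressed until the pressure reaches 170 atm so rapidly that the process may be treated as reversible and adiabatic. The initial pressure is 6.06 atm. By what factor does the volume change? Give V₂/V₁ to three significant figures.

From PV^γ = const, V₂/V₁ = (P₁/P₂)^(1/γ).
For a diatomic ideal gas γ = 7/5.
V₂/V₁ = (6.06/170)^(5/7) = 0.09241.

V₂/V₁ ≈ 0.0924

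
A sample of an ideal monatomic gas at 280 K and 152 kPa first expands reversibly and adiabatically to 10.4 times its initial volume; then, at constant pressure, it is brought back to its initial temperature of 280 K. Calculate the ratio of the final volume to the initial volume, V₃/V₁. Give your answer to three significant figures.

V₃/V₁ ≈ 49.6

For a monatomic ideal gas γ = 5/3.
Adiabatic step: V₂/V₁ = 10.4; T₂ = T₁·(1/10.4)^(2/3) = 58.77 K.
Isobaric step: V₃/V₂ = T₃/T₂ = 280/58.77.
V₃/V₁ = (V₂/V₁)(V₃/V₂) = 10.4 × (280/58.77) = 49.55.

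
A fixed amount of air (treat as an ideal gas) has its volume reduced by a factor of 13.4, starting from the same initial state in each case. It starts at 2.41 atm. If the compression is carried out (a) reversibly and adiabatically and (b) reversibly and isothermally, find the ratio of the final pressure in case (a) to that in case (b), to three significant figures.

For a diatomic ideal gas γ = 7/5.
Isothermal: P_b = P₁(V₁/V₂) = 2.41×13.4.
Adiabatic: P_a = P₁(V₁/V₂)^γ = 2.41×13.4^(7/5).
P_a/P_b = (V₁/V₂)^(γ−1) = 13.4^(2/5) = 2.824.

P_adiabatic / P_isothermal ≈ 2.82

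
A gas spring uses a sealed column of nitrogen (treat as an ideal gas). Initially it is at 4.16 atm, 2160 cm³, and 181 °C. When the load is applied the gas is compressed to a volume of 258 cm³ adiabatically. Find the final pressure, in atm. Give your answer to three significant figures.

Since PV^γ is constant along a reversible adiabat, P₂ = P₁ (V₁/V₂)^γ.
γ = 7/5 for a diatomic ideal gas.
P₂ = 4.16 × (2160/258)^(7/5) = 81.48 atm.

P₂ ≈ 81.5 atm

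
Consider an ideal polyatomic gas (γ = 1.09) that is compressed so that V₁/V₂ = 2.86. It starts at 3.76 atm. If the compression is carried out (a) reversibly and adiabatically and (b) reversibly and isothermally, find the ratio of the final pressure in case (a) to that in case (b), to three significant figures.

P_adiabatic / P_isothermal ≈ 1.10

Isothermal: P_b = P₁(V₁/V₂) = 3.76×2.86.
Adiabatic: P_a = P₁(V₁/V₂)^γ = 3.76×2.86^(1.09).
P_a/P_b = (V₁/V₂)^(γ−1) = 2.86^(0.09) = 1.099.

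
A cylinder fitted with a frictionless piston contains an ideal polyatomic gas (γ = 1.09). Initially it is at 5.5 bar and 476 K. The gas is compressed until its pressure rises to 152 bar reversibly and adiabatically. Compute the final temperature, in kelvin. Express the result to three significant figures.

T₂ ≈ 626 K

Along an adiabat T P^((1−γ)/γ) is constant, so T₂ = T₁ (P₂/P₁)^((γ−1)/γ).
T₂ = 476 × (152/5.5)^(0.0826) = 626.1 K.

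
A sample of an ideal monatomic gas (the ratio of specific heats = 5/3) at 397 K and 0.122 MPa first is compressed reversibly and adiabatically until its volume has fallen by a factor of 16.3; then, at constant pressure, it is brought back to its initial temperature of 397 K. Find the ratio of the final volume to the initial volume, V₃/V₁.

Adiabatic step: V₂/V₁ = 0.06135; T₂ = T₁·16.3^(2/3) = 2552 K.
Isobaric step: V₃/V₂ = T₃/T₂ = 397/2552.
V₃/V₁ = (V₂/V₁)(V₃/V₂) = 0.06135 × (397/2552) = 0.009543.

V₃/V₁ ≈ 0.00954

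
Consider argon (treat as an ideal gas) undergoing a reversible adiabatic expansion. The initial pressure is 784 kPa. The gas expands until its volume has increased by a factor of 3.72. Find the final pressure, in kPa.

P₂ ≈ 87.8 kPa

Since PV^γ is constant along a reversible adiabat, P₂ = P₁ (V₁/V₂)^γ.
For a monatomic ideal gas γ = 5/3.
P₂ = 784 × (1/3.72)^(5/3) = 87.78 kPa.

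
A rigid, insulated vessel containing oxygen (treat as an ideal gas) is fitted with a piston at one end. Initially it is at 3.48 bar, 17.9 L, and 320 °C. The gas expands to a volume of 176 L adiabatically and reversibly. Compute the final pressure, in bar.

P₂ ≈ 0.142 bar

Since PV^γ is constant along a reversible adiabat, P₂ = P₁ (V₁/V₂)^γ.
γ = 7/5 for a diatomic ideal gas.
P₂ = 3.48 × (17.9/176)^(7/5) = 0.1419 bar.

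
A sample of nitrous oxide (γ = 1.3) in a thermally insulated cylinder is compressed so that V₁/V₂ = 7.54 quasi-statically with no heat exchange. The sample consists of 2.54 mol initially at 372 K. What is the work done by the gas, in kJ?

Adiabatic: T₁V₁^(γ−1) = T₂V₂^(γ−1) ⇒ T₂ = T₁ (V₁/V₂)^(γ−1).
T₂ = 372 × 7.54^(0.3) = 682 K.
Q = 0, so ΔU = W_on_gas = nCᵥΔT with Cᵥ = R/(γ−1) = 27.71 J/(mol·K).
ΔU = 2.54 × 27.71 × (682 − 372) = 21820 J.
Work done by the gas = −ΔU = -21820 J.

W ≈ -21.8 kJ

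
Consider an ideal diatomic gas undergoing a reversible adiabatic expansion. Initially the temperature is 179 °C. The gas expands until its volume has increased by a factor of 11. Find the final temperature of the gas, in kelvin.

Adiabatic: T₁V₁^(γ−1) = T₂V₂^(γ−1) ⇒ T₂ = T₁ (V₁/V₂)^(γ−1).
For a diatomic ideal gas γ = 7/5, so γ−1 = 2/5.
T₁ = 179 °C = 452.1 K.
T₂ = 452.1 × (1/11)^(2/5) = 173.3 K.

T₂ ≈ 173 K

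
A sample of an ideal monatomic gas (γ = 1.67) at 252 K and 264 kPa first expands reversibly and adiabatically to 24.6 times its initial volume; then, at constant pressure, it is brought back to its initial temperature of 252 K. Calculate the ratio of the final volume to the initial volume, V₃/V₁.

V₃/V₁ ≈ 210

Adiabatic step: V₂/V₁ = 24.6; T₂ = T₁·(1/24.6)^(0.67) = 29.48 K.
Isobaric step: V₃/V₂ = T₃/T₂ = 252/29.48.
V₃/V₁ = (V₂/V₁)(V₃/V₂) = 24.6 × (252/29.48) = 210.3.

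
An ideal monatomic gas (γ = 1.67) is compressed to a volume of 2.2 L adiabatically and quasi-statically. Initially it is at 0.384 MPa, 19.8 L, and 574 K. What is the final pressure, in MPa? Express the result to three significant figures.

P₂ ≈ 15.1 MPa

Adiabatic: P₁V₁^γ = P₂V₂^γ ⇒ P₂ = P₁ (V₁/V₂)^γ.
P₂ = 0.384 × (19.8/2.2)^(1.67) = 15.06 MPa.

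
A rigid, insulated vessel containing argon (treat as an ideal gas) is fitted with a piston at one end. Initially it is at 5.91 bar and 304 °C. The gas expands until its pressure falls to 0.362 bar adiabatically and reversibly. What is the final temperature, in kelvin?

T₂ ≈ 189 K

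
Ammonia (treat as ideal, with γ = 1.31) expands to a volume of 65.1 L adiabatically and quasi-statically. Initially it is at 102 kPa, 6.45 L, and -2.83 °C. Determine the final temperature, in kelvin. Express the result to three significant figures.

T₂ ≈ 132 K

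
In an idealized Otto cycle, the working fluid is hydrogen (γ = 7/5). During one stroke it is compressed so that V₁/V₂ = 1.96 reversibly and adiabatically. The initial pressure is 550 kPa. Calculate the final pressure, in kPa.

Since PV^γ is constant along a reversible adiabat, P₂ = P₁ (V₁/V₂)^γ.
P₂ = 550 × 1.96^(7/5) = 1411 kPa.

P₂ ≈ 1410 kPa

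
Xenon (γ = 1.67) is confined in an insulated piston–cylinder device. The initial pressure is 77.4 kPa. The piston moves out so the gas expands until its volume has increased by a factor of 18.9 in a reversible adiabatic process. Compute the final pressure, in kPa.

Since PV^γ is constant along a reversible adiabat, P₂ = P₁ (V₁/V₂)^γ.
P₂ = 77.4 × (1/18.9)^(1.67) = 0.5715 kPa.

P₂ ≈ 0.572 kPa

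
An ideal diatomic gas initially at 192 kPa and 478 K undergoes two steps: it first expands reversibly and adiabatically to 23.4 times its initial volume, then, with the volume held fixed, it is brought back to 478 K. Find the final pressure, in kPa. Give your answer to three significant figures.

For a diatomic ideal gas γ = 7/5.
Adiabatic step (PV^γ = const): P₂ = 192×(1/23.4)^(7/5) = 2.325 kPa; T₂ = 478×(1/23.4)^(2/5) = 135.4 K.
Isochoric: P₃ = P₂(T₃/T₂) = 2.325 × (478/135.4) = 8.205 kPa.

P₃ ≈ 8.21 kPa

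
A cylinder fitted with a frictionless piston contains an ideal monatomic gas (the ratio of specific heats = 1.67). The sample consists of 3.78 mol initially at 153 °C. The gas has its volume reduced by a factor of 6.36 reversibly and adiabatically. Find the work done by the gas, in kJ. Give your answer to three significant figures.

W ≈ -49.1 kJ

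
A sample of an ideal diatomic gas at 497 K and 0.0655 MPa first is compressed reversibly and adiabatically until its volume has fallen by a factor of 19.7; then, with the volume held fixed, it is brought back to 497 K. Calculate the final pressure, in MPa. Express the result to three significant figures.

For a diatomic ideal gas γ = 7/5.
Adiabatic step (PV^γ = const): P₂ = 0.0655×19.7^(7/5) = 4.251 MPa; T₂ = 497×19.7^(2/5) = 1637 K.
Isochoric: P₃ = P₂(T₃/T₂) = 4.251 × (497/1637) = 1.29 MPa.

P₃ ≈ 1.29 MPa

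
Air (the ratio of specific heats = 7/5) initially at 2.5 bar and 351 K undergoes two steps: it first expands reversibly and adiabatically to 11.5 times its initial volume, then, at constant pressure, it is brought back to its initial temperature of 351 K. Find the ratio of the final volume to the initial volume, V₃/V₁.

Adiabatic step: V₂/V₁ = 11.5; T₂ = T₁·(1/11.5)^(2/5) = 132.1 K.
Isobaric step: V₃/V₂ = T₃/T₂ = 351/132.1.
V₃/V₁ = (V₂/V₁)(V₃/V₂) = 11.5 × (351/132.1) = 30.55.

V₃/V₁ ≈ 30.5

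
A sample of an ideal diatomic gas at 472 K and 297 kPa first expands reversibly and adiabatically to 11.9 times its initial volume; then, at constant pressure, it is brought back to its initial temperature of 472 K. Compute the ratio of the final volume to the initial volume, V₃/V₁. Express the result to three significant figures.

V₃/V₁ ≈ 32.0

For a diatomic ideal gas γ = 7/5.
Adiabatic step: V₂/V₁ = 11.9; T₂ = T₁·(1/11.9)^(2/5) = 175.3 K.
Isobaric step: V₃/V₂ = T₃/T₂ = 472/175.3.
V₃/V₁ = (V₂/V₁)(V₃/V₂) = 11.9 × (472/175.3) = 32.05.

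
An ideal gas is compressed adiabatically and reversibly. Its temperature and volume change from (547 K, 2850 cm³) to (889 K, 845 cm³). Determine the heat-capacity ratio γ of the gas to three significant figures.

γ ≈ 1.40

TV^(γ−1) = const ⇒ γ − 1 = ln(T₂/T₁) / ln(V₁/V₂).
γ = 1 + ln(889/547) / ln(2850/845) = 1.399.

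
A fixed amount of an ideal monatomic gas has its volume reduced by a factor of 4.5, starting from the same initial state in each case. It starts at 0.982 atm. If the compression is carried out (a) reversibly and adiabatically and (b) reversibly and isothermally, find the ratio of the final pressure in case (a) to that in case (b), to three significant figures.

P_adiabatic / P_isothermal ≈ 2.73

For a monatomic ideal gas γ = 5/3.
Isothermal: P_b = P₁(V₁/V₂) = 0.982×4.5.
Adiabatic: P_a = P₁(V₁/V₂)^γ = 0.982×4.5^(5/3).
P_a/P_b = (V₁/V₂)^(γ−1) = 4.5^(2/3) = 2.726.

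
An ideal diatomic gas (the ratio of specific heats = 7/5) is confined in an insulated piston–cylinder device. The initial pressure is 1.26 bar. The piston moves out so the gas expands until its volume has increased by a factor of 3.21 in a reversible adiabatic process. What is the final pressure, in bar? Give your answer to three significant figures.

P₂ ≈ 0.246 bar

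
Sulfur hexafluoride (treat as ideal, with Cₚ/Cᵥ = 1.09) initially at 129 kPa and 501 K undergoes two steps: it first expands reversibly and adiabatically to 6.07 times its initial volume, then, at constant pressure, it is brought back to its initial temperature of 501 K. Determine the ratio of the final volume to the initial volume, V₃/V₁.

V₃/V₁ ≈ 7.14

Adiabatic step: V₂/V₁ = 6.07; T₂ = T₁·(1/6.07)^(0.09) = 425.9 K.
Isobaric step: V₃/V₂ = T₃/T₂ = 501/425.9.
V₃/V₁ = (V₂/V₁)(V₃/V₂) = 6.07 × (501/425.9) = 7.14.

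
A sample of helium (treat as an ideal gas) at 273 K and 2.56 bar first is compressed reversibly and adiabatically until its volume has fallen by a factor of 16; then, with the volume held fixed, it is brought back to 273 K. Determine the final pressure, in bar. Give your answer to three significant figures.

P₃ ≈ 41.0 bar

For a monatomic ideal gas γ = 5/3.
Adiabatic step (PV^γ = const): P₂ = 2.56×16^(5/3) = 260.1 bar; T₂ = 273×16^(2/3) = 1733 K.
Isochoric: P₃ = P₂(T₃/T₂) = 260.1 × (273/1733) = 40.96 bar.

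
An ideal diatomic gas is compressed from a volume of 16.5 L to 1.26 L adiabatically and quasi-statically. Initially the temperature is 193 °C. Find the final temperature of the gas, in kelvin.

T₂ ≈ 1300 K

For a reversible adiabat TV^(γ−1) is constant, so T₂ = T₁ (V₁/V₂)^(γ−1).
For a diatomic ideal gas γ = 7/5, so γ−1 = 2/5.
T₁ = 193 °C = 466.1 K.
T₂ = 466.1 × (16.5/1.26)^(2/5) = 1304 K.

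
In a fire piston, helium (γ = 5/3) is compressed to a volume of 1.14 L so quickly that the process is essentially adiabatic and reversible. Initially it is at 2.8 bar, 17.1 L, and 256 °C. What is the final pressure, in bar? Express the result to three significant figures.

P₂ ≈ 255 bar

Since PV^γ is constant along a reversible adiabat, P₂ = P₁ (V₁/V₂)^γ.
P₂ = 2.8 × (17.1/1.14)^(5/3) = 255.5 bar.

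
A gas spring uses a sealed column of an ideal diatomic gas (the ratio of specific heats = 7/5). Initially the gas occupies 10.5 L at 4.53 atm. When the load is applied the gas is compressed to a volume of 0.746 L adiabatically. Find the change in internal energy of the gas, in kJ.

ΔU ≈ 22.7 kJ

P₂ = P₁(V₁/V₂)^γ = 4.53×(10.5/0.746)^(7/5) = 183.6 atm.
For a reversible adiabat, W_by_gas = (P₁V₁ − P₂V₂)/(γ−1).
W_by = (459000×0.0105 − 1.861×10^7×0.000746) / (2/5) = -22650 J.
Q = 0 ⇒ ΔU = −W_by = 22650 J.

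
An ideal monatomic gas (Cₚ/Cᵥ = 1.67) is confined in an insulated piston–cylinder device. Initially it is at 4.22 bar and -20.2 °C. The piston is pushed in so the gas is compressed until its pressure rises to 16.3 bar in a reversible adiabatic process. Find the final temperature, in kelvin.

Adiabatic: T₂/T₁ = (P₂/P₁)^((γ−1)/γ).
T₁ = -20.2 °C = 252.9 K.
T₂ = 252.9 × (16.3/4.22)^(0.401) = 435 K.

T₂ ≈ 435 K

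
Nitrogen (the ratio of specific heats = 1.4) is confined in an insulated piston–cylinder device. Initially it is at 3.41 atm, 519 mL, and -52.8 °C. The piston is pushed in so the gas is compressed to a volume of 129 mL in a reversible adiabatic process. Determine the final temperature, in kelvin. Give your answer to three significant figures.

For a reversible adiabat TV^(γ−1) is constant, so T₂ = T₁ (V₁/V₂)^(γ−1).
T₁ = -52.8 °C = 220.3 K.
T₂ = 220.3 × (519/129)^(0.4) = 384.5 K.

T₂ ≈ 385 K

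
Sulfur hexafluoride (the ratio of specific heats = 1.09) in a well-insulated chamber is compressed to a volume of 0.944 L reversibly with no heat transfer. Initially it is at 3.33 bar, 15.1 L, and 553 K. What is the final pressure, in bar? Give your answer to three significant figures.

P₂ ≈ 68.4 bar

Since PV^γ is constant along a reversible adiabat, P₂ = P₁ (V₁/V₂)^γ.
P₂ = 3.33 × (15.1/0.944)^(1.09) = 68.36 bar.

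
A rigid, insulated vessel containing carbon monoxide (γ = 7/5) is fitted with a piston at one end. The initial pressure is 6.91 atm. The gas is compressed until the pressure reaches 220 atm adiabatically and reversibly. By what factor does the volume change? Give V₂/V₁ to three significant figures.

V₂/V₁ ≈ 0.0844

From PV^γ = const, V₂/V₁ = (P₁/P₂)^(1/γ).
V₂/V₁ = (6.91/220)^(5/7) = 0.08442.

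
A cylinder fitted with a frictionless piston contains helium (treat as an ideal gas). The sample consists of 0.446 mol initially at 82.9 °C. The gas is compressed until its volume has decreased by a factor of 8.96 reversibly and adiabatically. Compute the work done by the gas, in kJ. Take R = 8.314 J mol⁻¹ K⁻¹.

For a reversible adiabat TV^(γ−1) is constant, so T₂ = T₁ (V₁/V₂)^(γ−1).
γ = 5/3 for a monatomic ideal gas, so γ−1 = 2/3.
T₁ = 82.9 °C = 356 K.
T₂ = 356 × 8.96^(2/3) = 1536 K.
Q = 0, so ΔU = W_on_gas = nCᵥΔT with Cᵥ = R/(γ−1) = 12.47 J/(mol·K).
ΔU = 0.446 × 12.47 × (1536 − 356) = 6563 J.
Work done by the gas = −ΔU = -6563 J.

W ≈ -6.56 kJ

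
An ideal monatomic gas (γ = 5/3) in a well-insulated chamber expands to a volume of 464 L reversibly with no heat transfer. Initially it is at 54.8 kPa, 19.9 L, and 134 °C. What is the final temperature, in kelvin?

T₂ ≈ 49.9 K

Adiabatic: T₁V₁^(γ−1) = T₂V₂^(γ−1) ⇒ T₂ = T₁ (V₁/V₂)^(γ−1).
T₁ = 134 °C = 407.1 K.
T₂ = 407.1 × (19.9/464)^(2/3) = 49.89 K.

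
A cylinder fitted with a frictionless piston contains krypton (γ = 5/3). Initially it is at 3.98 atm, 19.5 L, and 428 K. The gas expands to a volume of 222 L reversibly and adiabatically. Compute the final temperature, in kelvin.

Adiabatic: T₁V₁^(γ−1) = T₂V₂^(γ−1) ⇒ T₂ = T₁ (V₁/V₂)^(γ−1).
T₂ = 428 × (19.5/222)^(2/3) = 84.57 K.

T₂ ≈ 84.6 K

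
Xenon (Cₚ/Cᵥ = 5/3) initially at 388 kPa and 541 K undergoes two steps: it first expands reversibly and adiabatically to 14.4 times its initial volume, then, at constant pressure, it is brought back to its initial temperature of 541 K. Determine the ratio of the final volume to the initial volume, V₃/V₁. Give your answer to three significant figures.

V₃/V₁ ≈ 85.2

Adiabatic step: V₂/V₁ = 14.4; T₂ = T₁·(1/14.4)^(2/3) = 91.4 K.
Isobaric step: V₃/V₂ = T₃/T₂ = 541/91.4.
V₃/V₁ = (V₂/V₁)(V₃/V₂) = 14.4 × (541/91.4) = 85.23.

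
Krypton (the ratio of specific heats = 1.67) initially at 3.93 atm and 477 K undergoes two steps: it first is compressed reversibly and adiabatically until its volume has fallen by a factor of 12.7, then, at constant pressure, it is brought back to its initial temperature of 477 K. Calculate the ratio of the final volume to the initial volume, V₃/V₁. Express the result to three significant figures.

V₃/V₁ ≈ 0.0143

Adiabatic step: V₂/V₁ = 0.07874; T₂ = T₁·12.7^(0.67) = 2619 K.
Isobaric step: V₃/V₂ = T₃/T₂ = 477/2619.
V₃/V₁ = (V₂/V₁)(V₃/V₂) = 0.07874 × (477/2619) = 0.01434.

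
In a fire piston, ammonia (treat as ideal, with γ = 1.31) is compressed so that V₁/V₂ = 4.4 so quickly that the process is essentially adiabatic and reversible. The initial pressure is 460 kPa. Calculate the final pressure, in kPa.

Adiabatic: P₁V₁^γ = P₂V₂^γ ⇒ P₂ = P₁ (V₁/V₂)^γ.
P₂ = 460 × 4.4^(1.31) = 3204 kPa.

P₂ ≈ 3200 kPa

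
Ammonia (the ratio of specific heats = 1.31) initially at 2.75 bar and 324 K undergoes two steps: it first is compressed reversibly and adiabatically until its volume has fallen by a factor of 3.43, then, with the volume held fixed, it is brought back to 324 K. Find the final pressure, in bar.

Adiabatic step (PV^γ = const): P₂ = 2.75×3.43^(1.31) = 13.82 bar; T₂ = 324×3.43^(0.31) = 474.8 K.
Isochoric: P₃ = P₂(T₃/T₂) = 13.82 × (324/474.8) = 9.433 bar.

P₃ ≈ 9.43 bar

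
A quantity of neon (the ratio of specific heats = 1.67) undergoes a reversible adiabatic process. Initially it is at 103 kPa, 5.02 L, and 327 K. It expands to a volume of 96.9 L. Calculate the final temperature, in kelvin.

Adiabatic: T₁V₁^(γ−1) = T₂V₂^(γ−1) ⇒ T₂ = T₁ (V₁/V₂)^(γ−1).
T₂ = 327 × (5.02/96.9)^(0.67) = 45 K.

T₂ ≈ 45.0 K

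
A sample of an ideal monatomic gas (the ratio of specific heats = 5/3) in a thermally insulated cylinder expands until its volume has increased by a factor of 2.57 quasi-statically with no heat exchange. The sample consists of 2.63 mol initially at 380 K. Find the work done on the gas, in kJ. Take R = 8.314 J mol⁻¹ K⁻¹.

W ≈ -5.82 kJ

For a reversible adiabat TV^(γ−1) is constant, so T₂ = T₁ (V₁/V₂)^(γ−1).
T₂ = 380 × (1/2.57)^(2/3) = 202.5 K.
Q = 0, so ΔU = W_on_gas = nCᵥΔT with Cᵥ = R/(γ−1) = 12.47 J/(mol·K).
ΔU = 2.63 × 12.47 × (202.5 − 380) = -5821 J.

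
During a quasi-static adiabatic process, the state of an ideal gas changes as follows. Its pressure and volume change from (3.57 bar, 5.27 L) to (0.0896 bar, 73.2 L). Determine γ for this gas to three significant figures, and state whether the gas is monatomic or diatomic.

γ ≈ 1.40; diatomic

PV^γ = const ⇒ γ = ln(P₂/P₁) / ln(V₁/V₂).
γ = ln(0.0896/3.57) / ln(5.27/73.2) = 1.401.
γ ≈ 1.40 is close to 7/5, so the gas is diatomic.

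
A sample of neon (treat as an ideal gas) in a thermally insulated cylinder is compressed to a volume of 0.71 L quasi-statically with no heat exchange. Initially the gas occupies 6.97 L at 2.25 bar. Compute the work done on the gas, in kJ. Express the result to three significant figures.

γ = 5/3 for a monatomic ideal gas.
P₂ = P₁(V₁/V₂)^γ = 2.25×(6.97/0.71)^(5/3) = 101.3 bar.
For a reversible adiabat, W_by_gas = (P₁V₁ − P₂V₂)/(γ−1).
W_by = (225000×0.00697 − 1.013×10^7×0.00071) / (2/3) = -8433 J.
W_on_gas = −W_by = 8433 J.

W ≈ 8.43 kJ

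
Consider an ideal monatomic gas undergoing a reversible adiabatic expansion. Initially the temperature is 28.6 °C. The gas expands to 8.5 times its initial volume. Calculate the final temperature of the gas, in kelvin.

Adiabatic: T₁V₁^(γ−1) = T₂V₂^(γ−1) ⇒ T₂ = T₁ (V₁/V₂)^(γ−1).
For a monatomic ideal gas γ = 5/3, so γ−1 = 2/3.
T₁ = 28.6 °C = 301.8 K.
T₂ = 301.8 × (1/8.5)^(2/3) = 72.45 K.

T₂ ≈ 72.4 K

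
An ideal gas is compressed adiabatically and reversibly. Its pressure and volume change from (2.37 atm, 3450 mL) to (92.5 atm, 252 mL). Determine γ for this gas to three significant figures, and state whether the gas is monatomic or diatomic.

PV^γ = const ⇒ γ = ln(P₂/P₁) / ln(V₁/V₂).
γ = ln(92.5/2.37) / ln(3450/252) = 1.4.
γ ≈ 1.40 is close to 7/5, so the gas is diatomic.

γ ≈ 1.40; diatomic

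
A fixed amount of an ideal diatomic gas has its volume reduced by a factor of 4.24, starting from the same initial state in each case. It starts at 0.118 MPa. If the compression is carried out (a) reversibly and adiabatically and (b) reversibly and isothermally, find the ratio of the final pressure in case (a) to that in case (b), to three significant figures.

For a diatomic ideal gas γ = 7/5.
Isothermal: P_b = P₁(V₁/V₂) = 0.118×4.24.
Adiabatic: P_a = P₁(V₁/V₂)^γ = 0.118×4.24^(7/5).
P_a/P_b = (V₁/V₂)^(γ−1) = 4.24^(2/5) = 1.782.

P_adiabatic / P_isothermal ≈ 1.78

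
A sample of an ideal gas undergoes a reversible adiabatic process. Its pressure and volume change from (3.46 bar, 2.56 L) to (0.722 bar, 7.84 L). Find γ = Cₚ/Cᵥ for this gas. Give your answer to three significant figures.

γ ≈ 1.40

PV^γ = const ⇒ γ = ln(P₂/P₁) / ln(V₁/V₂).
γ = ln(0.722/3.46) / ln(2.56/7.84) = 1.4.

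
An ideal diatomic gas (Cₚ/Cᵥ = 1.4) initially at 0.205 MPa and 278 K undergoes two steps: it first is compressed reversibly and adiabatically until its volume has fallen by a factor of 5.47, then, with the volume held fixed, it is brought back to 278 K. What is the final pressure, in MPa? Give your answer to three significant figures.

Adiabatic step (PV^γ = const): P₂ = 0.205×5.47^(1.4) = 2.213 MPa; T₂ = 278×5.47^(0.4) = 548.6 K.
Isochoric: P₃ = P₂(T₃/T₂) = 2.213 × (278/548.6) = 1.121 MPa.

P₃ ≈ 1.12 MPa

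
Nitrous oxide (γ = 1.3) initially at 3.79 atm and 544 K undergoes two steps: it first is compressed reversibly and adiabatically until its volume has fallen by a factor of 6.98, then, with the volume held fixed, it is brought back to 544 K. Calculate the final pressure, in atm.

P₃ ≈ 26.5 atm

Adiabatic step (PV^γ = const): P₂ = 3.79×6.98^(1.3) = 47.39 atm; T₂ = 544×6.98^(0.3) = 974.4 K.
Isochoric: P₃ = P₂(T₃/T₂) = 47.39 × (544/974.4) = 26.45 atm.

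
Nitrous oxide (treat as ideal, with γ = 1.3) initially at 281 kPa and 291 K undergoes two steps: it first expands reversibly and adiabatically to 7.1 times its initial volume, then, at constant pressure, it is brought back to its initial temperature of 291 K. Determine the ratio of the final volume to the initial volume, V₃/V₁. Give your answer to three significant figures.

Adiabatic step: V₂/V₁ = 7.1; T₂ = T₁·(1/7.1)^(0.3) = 161.6 K.
Isobaric step: V₃/V₂ = T₃/T₂ = 291/161.6.
V₃/V₁ = (V₂/V₁)(V₃/V₂) = 7.1 × (291/161.6) = 12.78.

V₃/V₁ ≈ 12.8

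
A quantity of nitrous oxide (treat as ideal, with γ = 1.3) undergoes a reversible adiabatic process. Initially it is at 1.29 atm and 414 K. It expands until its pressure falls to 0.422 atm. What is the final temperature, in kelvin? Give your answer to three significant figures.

T₂ ≈ 320 K

Adiabatic: T₂/T₁ = (P₂/P₁)^((γ−1)/γ).
T₂ = 414 × (0.422/1.29)^(0.231) = 319.9 K.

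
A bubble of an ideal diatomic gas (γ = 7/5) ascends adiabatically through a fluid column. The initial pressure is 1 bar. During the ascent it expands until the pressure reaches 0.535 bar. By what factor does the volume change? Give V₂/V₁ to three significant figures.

From PV^γ = const, V₂/V₁ = (P₁/P₂)^(1/γ).
V₂/V₁ = (1/0.535)^(5/7) = 1.563.

V₂/V₁ ≈ 1.56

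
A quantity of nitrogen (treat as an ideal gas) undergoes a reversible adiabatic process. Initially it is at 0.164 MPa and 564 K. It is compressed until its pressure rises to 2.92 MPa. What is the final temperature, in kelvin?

Adiabatic: T₂/T₁ = (P₂/P₁)^((γ−1)/γ).
For a diatomic ideal gas γ = 7/5, so (γ−1)/γ = 2/7.
T₂ = 564 × (2.92/0.164)^(2/7) = 1284 K.

T₂ ≈ 1280 K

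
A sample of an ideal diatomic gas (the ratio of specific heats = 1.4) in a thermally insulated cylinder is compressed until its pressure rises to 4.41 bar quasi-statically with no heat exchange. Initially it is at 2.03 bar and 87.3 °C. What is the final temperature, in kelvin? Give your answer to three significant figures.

T₂ ≈ 450 K

Adiabatic: T₂/T₁ = (P₂/P₁)^((γ−1)/γ).
T₁ = 87.3 °C = 360.4 K.
T₂ = 360.4 × (4.41/2.03)^(0.286) = 449.9 K.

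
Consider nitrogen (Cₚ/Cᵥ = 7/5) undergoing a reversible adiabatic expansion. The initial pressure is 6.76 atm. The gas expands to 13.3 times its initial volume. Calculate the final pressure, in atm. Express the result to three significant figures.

Since PV^γ is constant along a reversible adiabat, P₂ = P₁ (V₁/V₂)^γ.
P₂ = 6.76 × (1/13.3)^(7/5) = 0.1805 atm.

P₂ ≈ 0.181 atm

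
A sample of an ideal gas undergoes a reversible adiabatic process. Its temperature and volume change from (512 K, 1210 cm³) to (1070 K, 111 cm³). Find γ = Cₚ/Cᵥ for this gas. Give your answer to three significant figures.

TV^(γ−1) = const ⇒ γ − 1 = ln(T₂/T₁) / ln(V₁/V₂).
γ = 1 + ln(1070/512) / ln(1210/111) = 1.309.

γ ≈ 1.31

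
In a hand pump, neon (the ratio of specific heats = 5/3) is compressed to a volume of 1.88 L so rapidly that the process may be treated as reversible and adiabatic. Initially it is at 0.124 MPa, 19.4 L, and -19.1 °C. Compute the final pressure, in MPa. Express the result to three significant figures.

Adiabatic: P₁V₁^γ = P₂V₂^γ ⇒ P₂ = P₁ (V₁/V₂)^γ.
P₂ = 0.124 × (19.4/1.88)^(5/3) = 6.065 MPa.

P₂ ≈ 6.06 MPa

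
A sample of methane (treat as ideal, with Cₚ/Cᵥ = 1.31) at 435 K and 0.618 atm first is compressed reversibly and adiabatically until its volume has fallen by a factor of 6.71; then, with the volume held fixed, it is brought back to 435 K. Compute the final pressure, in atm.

Adiabatic step (PV^γ = const): P₂ = 0.618×6.71^(1.31) = 7.482 atm; T₂ = 435×6.71^(0.31) = 784.8 K.
Isochoric: P₃ = P₂(T₃/T₂) = 7.482 × (435/784.8) = 4.147 atm.

P₃ ≈ 4.15 atm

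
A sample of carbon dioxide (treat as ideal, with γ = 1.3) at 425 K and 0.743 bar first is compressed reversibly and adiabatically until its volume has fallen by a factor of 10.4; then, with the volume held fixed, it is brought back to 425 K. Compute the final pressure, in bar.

Adiabatic step (PV^γ = const): P₂ = 0.743×10.4^(1.3) = 15.6 bar; T₂ = 425×10.4^(0.3) = 858 K.
Isochoric: P₃ = P₂(T₃/T₂) = 15.6 × (425/858) = 7.727 bar.

P₃ ≈ 7.73 bar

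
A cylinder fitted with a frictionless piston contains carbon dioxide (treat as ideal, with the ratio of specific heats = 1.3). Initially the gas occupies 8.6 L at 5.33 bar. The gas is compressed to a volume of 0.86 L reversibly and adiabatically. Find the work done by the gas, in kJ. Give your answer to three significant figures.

P₂ = P₁(V₁/V₂)^γ = 5.33×(8.6/0.86)^(1.3) = 106.3 bar.
For a reversible adiabat, W_by_gas = (P₁V₁ − P₂V₂)/(γ−1).
W_by = (533000×0.0086 − 1.063×10^7×0.00086) / (0.3) = -15210 J.

W ≈ -15.2 kJ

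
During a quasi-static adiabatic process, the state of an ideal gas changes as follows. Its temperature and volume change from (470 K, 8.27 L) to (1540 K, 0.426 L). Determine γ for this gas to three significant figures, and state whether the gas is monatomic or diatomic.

γ ≈ 1.40; diatomic

TV^(γ−1) = const ⇒ γ − 1 = ln(T₂/T₁) / ln(V₁/V₂).
γ = 1 + ln(1540/470) / ln(8.27/0.426) = 1.4.
γ ≈ 1.40 is close to 7/5, so the gas is diatomic.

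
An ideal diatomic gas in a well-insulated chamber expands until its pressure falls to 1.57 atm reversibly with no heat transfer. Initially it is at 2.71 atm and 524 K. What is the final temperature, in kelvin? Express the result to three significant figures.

Adiabatic: T₂/T₁ = (P₂/P₁)^((γ−1)/γ).
For a diatomic ideal gas γ = 7/5, so (γ−1)/γ = 2/7.
T₂ = 524 × (1.57/2.71)^(2/7) = 448.3 K.

T₂ ≈ 448 K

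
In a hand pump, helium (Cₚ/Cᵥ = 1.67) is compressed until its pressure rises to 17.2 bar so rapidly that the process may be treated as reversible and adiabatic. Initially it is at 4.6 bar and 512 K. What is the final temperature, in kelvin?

T₂ ≈ 869 K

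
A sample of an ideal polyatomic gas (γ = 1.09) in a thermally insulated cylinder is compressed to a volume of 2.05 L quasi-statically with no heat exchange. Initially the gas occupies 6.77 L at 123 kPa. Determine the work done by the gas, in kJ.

W ≈ -1.05 kJ

P₂ = P₁(V₁/V₂)^γ = 123×(6.77/2.05)^(1.09) = 452.3 kPa.
For a reversible adiabat, W_by_gas = (P₁V₁ − P₂V₂)/(γ−1).
W_by = (123000×0.00677 − 452300×0.00205) / (0.09) = -1050 J.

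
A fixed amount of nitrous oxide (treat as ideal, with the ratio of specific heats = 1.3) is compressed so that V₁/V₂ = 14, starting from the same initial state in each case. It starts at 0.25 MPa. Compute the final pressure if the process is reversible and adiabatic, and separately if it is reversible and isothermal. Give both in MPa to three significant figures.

Isothermal: P₂ = P₁(V₁/V₂) = 0.25×14 = 3.5 MPa.
Adiabatic: P₂ = P₁(V₁/V₂)^γ = 0.25×14^(1.3) = 7.725 MPa.

adiabatic: 7.73 MPa; isothermal: 3.50 MPa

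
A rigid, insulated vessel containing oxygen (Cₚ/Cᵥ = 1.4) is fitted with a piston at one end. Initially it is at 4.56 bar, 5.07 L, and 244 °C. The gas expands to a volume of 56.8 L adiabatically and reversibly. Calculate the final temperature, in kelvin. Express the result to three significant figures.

For a reversible adiabat TV^(γ−1) is constant, so T₂ = T₁ (V₁/V₂)^(γ−1).
T₁ = 244 °C = 517.1 K.
T₂ = 517.1 × (5.07/56.8)^(0.4) = 196.7 K.

T₂ ≈ 197 K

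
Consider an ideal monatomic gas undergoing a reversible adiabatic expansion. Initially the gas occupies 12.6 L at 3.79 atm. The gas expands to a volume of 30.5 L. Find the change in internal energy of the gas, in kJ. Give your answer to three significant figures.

γ = 5/3 for a monatomic ideal gas.
P₂ = P₁(V₁/V₂)^γ = 3.79×(12.6/30.5)^(5/3) = 0.8685 atm.
For a reversible adiabat, W_by_gas = (P₁V₁ − P₂V₂)/(γ−1).
W_by = (384000×0.0126 − 88000×0.0305) / (2/3) = 3232 J.
Q = 0 ⇒ ΔU = −W_by = -3232 J.

ΔU ≈ -3.23 kJ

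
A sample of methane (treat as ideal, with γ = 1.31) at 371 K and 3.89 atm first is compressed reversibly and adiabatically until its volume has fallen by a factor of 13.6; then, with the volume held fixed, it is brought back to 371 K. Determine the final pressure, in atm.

P₃ ≈ 52.9 atm

Adiabatic step (PV^γ = const): P₂ = 3.89×13.6^(1.31) = 118.8 atm; T₂ = 371×13.6^(0.31) = 833.2 K.
Isochoric: P₃ = P₂(T₃/T₂) = 118.8 × (371/833.2) = 52.9 atm.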